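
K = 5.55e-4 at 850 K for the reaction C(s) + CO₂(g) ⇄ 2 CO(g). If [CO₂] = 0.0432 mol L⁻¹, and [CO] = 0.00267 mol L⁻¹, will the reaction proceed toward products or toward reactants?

forward (toward products)

(C is a pure solid — omitted from Q.)
Q = [CO]² / [CO₂] = (0.00267)² / (0.0432) = 1.65e-4
Q = 1.65e-4 < K = 5.55e-4, so the forward reaction proceeds.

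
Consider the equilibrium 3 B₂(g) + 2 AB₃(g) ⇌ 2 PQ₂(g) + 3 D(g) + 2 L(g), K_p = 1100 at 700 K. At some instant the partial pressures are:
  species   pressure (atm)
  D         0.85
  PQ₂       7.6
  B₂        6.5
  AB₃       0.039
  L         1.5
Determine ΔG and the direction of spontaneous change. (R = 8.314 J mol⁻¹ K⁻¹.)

Q_p = P(PQ₂)²·P(D)³·P(L)² / (P(B₂)³·P(AB₃)²) = (7.6)²·(0.85)³·(1.5)² / ((6.5)³·(0.039)²) = 191
ΔG = RT ln(Q_p/K_p) = (8.314 J mol⁻¹ K⁻¹)(700 K) × ln(191/1100)
   = (5.820 kJ/mol)(-1.751) = -10.2 kJ/mol
ΔG < 0, so the forward reaction is spontaneous (proceeds forward).

ΔG = -10.2 kJ/mol; the forward reaction is spontaneous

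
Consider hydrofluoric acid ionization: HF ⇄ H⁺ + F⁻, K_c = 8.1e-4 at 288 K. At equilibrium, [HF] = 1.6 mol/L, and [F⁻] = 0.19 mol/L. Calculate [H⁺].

[H⁺] = 0.0068 mol/L

At equilibrium, K_c = [H⁺]·[F⁻] / [HF] = 8.1e-4.
([H⁺])·(0.19) / (1.6) = 8.1e-4
[H⁺] = 0.00682 = 0.0068 mol/L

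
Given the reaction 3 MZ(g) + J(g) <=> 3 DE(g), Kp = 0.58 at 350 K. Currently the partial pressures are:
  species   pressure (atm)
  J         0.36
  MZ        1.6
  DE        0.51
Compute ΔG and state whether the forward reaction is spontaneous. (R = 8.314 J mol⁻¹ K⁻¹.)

ΔG = -5.42 kJ/mol; the forward reaction is spontaneous

Qp = P(DE)³ / (P(MZ)³·P(J)) = (0.51)³ / ((1.6)³·(0.36)) = 0.0900
ΔG = RT ln(Qp/Kp) = (8.314 J mol⁻¹ K⁻¹)(350 K) × ln(0.0900/0.58)
   = (2.910 kJ/mol)(-1.863) = -5.42 kJ/mol
ΔG < 0, so the forward reaction is spontaneous (proceeds forward).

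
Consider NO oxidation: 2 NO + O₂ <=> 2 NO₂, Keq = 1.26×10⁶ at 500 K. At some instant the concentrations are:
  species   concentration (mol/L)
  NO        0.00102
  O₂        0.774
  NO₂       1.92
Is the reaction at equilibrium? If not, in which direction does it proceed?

toward reactants

Q = [NO₂]² / ([NO]²·[O₂]) = (1.92)² / ((0.00102)²·(0.774)) = 4.58×10⁶
Q = 4.58×10⁶ > Keq = 1.26×10⁶, so the reverse reaction proceeds.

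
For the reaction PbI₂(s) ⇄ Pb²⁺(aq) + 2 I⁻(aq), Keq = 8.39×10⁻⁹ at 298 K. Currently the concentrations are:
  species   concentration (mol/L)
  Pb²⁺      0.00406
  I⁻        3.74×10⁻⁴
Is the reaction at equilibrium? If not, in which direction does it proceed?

(PbI₂ is a pure solid — omitted from Q.)
Q = [Pb²⁺]·[I⁻]² = (0.00406)·(3.74×10⁻⁴)² = 5.68×10⁻¹⁰
Q = 5.68×10⁻¹⁰ < Keq = 8.39×10⁻⁹, so the forward reaction proceeds.

to the right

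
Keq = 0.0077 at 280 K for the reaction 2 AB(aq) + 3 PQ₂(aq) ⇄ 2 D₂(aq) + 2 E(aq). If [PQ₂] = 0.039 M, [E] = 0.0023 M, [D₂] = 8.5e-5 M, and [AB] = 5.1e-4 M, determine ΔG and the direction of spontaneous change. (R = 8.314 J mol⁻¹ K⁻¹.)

ΔG = -2.64 kJ/mol; the forward reaction is spontaneous

Q = [D₂]²·[E]² / ([AB]²·[PQ₂]³) = (8.5e-5)²·(0.0023)² / ((5.1e-4)²·(0.039)³) = 0.00248
ΔG = RT ln(Q/Keq) = (8.314 J mol⁻¹ K⁻¹)(280 K) × ln(0.00248/0.0077)
   = (2.328 kJ/mol)(-1.133) = -2.64 kJ/mol
ΔG < 0, so the forward reaction is spontaneous (proceeds forward).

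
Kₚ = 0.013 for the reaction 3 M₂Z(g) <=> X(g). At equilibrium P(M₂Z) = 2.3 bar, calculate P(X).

P(X) = 0.16 bar

At equilibrium, Kₚ = P(X) / P(M₂Z)³ = 0.013.
(P(X)) / (2.3)³ = 0.013
P(X) = 0.158 = 0.16 bar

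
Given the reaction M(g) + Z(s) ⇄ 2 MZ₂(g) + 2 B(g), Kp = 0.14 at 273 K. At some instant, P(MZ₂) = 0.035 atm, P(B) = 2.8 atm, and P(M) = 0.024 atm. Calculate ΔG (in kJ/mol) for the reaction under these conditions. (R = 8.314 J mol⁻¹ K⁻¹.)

(Z is a pure solid — omitted from Qp.)
Qp = P(MZ₂)²·P(B)² / P(M) = (0.035)²·(2.8)² / (0.024) = 0.400
ΔG = RT ln(Qp/Kp) = (8.314 J mol⁻¹ K⁻¹)(273 K) × ln(0.400/0.14)
   = (2.270 kJ/mol)(1.050) = 2.38 kJ/mol
ΔG > 0, so the forward reaction is non-spontaneous (proceeds in reverse).

ΔG = 2.38 kJ/mol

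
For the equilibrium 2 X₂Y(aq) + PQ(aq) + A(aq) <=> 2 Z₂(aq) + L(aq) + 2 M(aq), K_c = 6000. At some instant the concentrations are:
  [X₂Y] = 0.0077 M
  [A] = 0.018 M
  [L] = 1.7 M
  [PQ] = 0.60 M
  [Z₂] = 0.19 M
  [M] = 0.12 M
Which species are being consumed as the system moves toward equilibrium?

Q_c = [Z₂]²·[L]·[M]² / ([X₂Y]²·[PQ]·[A]) = (0.19)²·(1.7)·(0.12)² / ((0.0077)²·(0.60)·(0.018)) = 1400
Q_c = 1400 < K_c = 6000: net forward reaction.

X₂Y, PQ, A (reactants)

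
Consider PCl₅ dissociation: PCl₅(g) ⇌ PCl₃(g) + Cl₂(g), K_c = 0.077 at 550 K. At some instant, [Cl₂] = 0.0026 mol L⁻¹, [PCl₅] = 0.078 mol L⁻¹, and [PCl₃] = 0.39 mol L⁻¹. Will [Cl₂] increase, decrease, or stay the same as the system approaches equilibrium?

Q_c = [PCl₃]·[Cl₂] / [PCl₅] = (0.39)·(0.0026) / (0.078) = 0.013
Q_c = 0.013 < K_c = 0.077: net forward reaction.
Cl₂ is a product, so it increases.

increase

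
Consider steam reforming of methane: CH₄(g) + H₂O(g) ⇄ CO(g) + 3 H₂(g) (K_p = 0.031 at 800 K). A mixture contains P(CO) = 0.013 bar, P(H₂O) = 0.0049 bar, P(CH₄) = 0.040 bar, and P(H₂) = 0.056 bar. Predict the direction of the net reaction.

forward (toward products)

Q_p = P(CO)·P(H₂)³ / (P(CH₄)·P(H₂O)) = (0.013)·(0.056)³ / ((0.040)·(0.0049)) = 0.012
Q_p = 0.012 < K_p = 0.031, so the forward reaction proceeds.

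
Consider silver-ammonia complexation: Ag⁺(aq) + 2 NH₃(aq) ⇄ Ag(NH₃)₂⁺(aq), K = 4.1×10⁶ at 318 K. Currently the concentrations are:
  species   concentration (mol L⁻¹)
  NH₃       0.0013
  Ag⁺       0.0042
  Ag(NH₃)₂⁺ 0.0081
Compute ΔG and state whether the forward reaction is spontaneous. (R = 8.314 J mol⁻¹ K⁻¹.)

ΔG = -3.38 kJ/mol; the forward reaction is spontaneous

Q = [Ag(NH₃)₂⁺] / ([Ag⁺]·[NH₃]²) = (0.0081) / ((0.0042)·(0.0013)²) = 1.14×10⁶
ΔG = RT ln(Q/K) = (8.314 J mol⁻¹ K⁻¹)(318 K) × ln(1.14×10⁶/4.1×10⁶)
   = (2.644 kJ/mol)(-1.280) = -3.38 kJ/mol
ΔG < 0, so the forward reaction is spontaneous (proceeds forward).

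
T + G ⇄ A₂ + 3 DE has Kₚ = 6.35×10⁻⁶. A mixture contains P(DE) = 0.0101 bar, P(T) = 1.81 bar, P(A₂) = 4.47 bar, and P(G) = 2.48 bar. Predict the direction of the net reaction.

toward products

Qₚ = P(A₂)·P(DE)³ / (P(T)·P(G)) = (4.47)·(0.0101)³ / ((1.81)·(2.48)) = 1.03×10⁻⁶
Qₚ = 1.03×10⁻⁶ < Kₚ = 6.35×10⁻⁶, so the forward reaction proceeds.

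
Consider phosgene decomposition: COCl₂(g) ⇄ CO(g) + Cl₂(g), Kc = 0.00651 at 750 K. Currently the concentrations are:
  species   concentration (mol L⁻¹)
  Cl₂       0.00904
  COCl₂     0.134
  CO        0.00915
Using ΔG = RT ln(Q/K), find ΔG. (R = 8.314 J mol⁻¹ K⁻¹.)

Qc = [CO]·[Cl₂] / [COCl₂] = (0.00915)·(0.00904) / (0.134) = 6.17×10⁻⁴
ΔG = RT ln(Qc/Kc) = (8.314 J mol⁻¹ K⁻¹)(750 K) × ln(6.17×10⁻⁴/0.00651)
   = (6.236 kJ/mol)(-2.356) = -14.7 kJ/mol
ΔG < 0, so the forward reaction is spontaneous (proceeds forward).

ΔG = -14.7 kJ/mol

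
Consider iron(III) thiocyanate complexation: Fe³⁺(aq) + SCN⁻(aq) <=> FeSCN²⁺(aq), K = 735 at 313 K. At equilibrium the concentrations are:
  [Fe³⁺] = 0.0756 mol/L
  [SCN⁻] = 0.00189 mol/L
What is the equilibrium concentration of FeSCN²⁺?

[FeSCN²⁺] = 0.105 mol/L

At equilibrium, K = [FeSCN²⁺] / ([Fe³⁺]·[SCN⁻]) = 735.
([FeSCN²⁺]) / ((0.0756)·(0.00189)) = 735
[FeSCN²⁺] = 0.105 mol/L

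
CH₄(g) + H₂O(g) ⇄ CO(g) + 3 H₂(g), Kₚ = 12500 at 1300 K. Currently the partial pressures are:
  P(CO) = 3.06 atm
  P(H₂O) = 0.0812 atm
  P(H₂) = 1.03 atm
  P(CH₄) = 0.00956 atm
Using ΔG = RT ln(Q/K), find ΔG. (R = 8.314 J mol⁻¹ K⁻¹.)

ΔG = -11.5 kJ/mol

Qₚ = P(CO)·P(H₂)³ / (P(CH₄)·P(H₂O)) = (3.06)·(1.03)³ / ((0.00956)·(0.0812)) = 4310
ΔG = RT ln(Qₚ/Kₚ) = (8.314 J mol⁻¹ K⁻¹)(1300 K) × ln(4310/12500)
   = (10.81 kJ/mol)(-1.065) = -11.5 kJ/mol
ΔG < 0, so the forward reaction is spontaneous (proceeds forward).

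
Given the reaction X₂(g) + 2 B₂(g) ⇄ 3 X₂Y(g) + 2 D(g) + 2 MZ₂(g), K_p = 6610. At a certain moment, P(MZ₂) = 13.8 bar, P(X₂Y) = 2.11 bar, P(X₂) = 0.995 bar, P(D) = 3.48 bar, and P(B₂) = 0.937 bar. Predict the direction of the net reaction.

to the left

Q_p = P(X₂Y)³·P(D)²·P(MZ₂)² / (P(X₂)·P(B₂)²) = (2.11)³·(3.48)²·(13.8)² / ((0.995)·(0.937)²) = 24800
Q_p = 24800 > K_p = 6610, so the reverse reaction proceeds.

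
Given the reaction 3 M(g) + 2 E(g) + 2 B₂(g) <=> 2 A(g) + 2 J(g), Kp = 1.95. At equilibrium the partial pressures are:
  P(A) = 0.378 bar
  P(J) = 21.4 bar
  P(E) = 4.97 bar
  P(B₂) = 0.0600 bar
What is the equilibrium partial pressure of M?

P(M) = 7.23 bar

At equilibrium, Kp = P(A)²·P(J)² / (P(M)³·P(E)²·P(B₂)²) = 1.95.
(0.378)²·(21.4)² / ((P(M))³·(4.97)²·(0.0600)²) = 1.95
P(M)³ = 377 ⇒ P(M) = 7.23 bar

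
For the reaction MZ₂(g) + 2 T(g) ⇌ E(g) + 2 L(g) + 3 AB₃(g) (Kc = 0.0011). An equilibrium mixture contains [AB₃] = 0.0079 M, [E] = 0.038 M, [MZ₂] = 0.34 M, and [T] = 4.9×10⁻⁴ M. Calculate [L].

[L] = 0.069 M

At equilibrium, Kc = [E]·[L]²·[AB₃]³ / ([MZ₂]·[T]²) = 0.0011.
(0.038)·([L])²·(0.0079)³ / ((0.34)·(4.9×10⁻⁴)²) = 0.0011
[L]² = 0.00479 ⇒ [L] = 0.069 M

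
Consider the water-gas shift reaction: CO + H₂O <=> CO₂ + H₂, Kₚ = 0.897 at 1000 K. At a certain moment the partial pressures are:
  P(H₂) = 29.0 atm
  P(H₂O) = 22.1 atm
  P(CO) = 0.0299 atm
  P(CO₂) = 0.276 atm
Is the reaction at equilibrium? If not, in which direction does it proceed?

Qₚ = P(CO₂)·P(H₂) / (P(CO)·P(H₂O)) = (0.276)·(29.0) / ((0.0299)·(22.1)) = 12.1
Qₚ = 12.1 > Kₚ = 0.897, so the reverse reaction proceeds.

toward reactants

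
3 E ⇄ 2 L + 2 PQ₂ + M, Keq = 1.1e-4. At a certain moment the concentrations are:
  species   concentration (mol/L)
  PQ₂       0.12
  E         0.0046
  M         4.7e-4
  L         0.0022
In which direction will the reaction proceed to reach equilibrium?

in the reverse direction

Q = [L]²·[PQ₂]²·[M] / [E]³ = (0.0022)²·(0.12)²·(4.7e-4) / (0.0046)³ = 3.4e-4
Q = 3.4e-4 > Keq = 1.1e-4, so the reverse reaction proceeds.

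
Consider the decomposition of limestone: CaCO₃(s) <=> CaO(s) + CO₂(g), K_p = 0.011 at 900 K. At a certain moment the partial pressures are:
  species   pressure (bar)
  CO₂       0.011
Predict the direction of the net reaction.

no net change (already at equilibrium)

(CaCO₃, CaO are pure solids — omitted from Q_p.)
Q_p = P(CO₂) = 0.011
Q_p = 0.011 = K_p, so the system is already at equilibrium.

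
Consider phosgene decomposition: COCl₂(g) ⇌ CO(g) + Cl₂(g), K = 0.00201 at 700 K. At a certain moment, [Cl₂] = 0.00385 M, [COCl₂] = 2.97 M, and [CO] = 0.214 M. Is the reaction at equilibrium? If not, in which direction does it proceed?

in the forward direction

Q = [CO]·[Cl₂] / [COCl₂] = (0.214)·(0.00385) / (2.97) = 2.77e-4
Q = 2.77e-4 < K = 0.00201, so the forward reaction proceeds.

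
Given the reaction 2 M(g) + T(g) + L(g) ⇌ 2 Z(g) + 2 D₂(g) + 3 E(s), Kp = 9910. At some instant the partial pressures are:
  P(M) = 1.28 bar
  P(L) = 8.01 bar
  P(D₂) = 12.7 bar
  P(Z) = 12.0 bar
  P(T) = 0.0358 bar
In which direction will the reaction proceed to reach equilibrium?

(E is a pure solid — omitted from Qp.)
Qp = P(Z)²·P(D₂)² / (P(M)²·P(T)·P(L)) = (12.0)²·(12.7)² / ((1.28)²·(0.0358)·(8.01)) = 49400
Qp = 49400 > Kp = 9910, so the reverse reaction proceeds.

to the left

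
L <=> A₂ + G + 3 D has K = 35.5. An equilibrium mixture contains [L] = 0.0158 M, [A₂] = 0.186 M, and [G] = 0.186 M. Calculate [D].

[D] = 2.53 M

At equilibrium, K = [A₂]·[G]·[D]³ / [L] = 35.5.
(0.186)·(0.186)·([D])³ / (0.0158) = 35.5
[D]³ = 16.2 ⇒ [D] = 2.53 M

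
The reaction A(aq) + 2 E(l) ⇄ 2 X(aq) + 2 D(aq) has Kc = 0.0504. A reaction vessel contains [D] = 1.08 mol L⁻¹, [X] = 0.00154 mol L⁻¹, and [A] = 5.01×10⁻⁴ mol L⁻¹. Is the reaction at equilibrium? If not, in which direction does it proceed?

forward (toward products)

(E is a pure liquid — omitted from Qc.)
Qc = [X]²·[D]² / [A] = (0.00154)²·(1.08)² / (5.01×10⁻⁴) = 0.00552
Qc = 0.00552 < Kc = 0.0504, so the forward reaction proceeds.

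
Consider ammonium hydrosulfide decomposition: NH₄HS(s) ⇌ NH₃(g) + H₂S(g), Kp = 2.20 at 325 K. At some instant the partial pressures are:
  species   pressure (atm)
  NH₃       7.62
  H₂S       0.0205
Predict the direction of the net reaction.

(NH₄HS is a pure solid — omitted from Qp.)
Qp = P(NH₃)·P(H₂S) = (7.62)·(0.0205) = 0.156
Qp = 0.156 < Kp = 2.20, so the forward reaction proceeds.

in the forward direction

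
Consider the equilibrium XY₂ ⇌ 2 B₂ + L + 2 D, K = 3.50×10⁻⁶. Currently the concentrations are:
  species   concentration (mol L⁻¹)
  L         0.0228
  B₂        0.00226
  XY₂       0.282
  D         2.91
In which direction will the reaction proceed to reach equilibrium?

no net change (already at equilibrium)

Q = [B₂]²·[L]·[D]² / [XY₂] = (0.00226)²·(0.0228)·(2.91)² / (0.282) = 3.50×10⁻⁶
Q = 3.50×10⁻⁶ = K, so the system is already at equilibrium.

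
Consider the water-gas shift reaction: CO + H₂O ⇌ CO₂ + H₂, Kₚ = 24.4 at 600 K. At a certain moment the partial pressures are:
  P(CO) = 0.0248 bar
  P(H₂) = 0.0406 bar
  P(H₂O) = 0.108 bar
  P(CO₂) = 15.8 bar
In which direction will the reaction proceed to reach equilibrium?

Qₚ = P(CO₂)·P(H₂) / (P(CO)·P(H₂O)) = (15.8)·(0.0406) / ((0.0248)·(0.108)) = 240
Qₚ = 240 > Kₚ = 24.4, so the reverse reaction proceeds.

toward reactants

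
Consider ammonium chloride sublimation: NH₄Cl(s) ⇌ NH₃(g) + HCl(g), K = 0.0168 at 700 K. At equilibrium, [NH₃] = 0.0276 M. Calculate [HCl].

(NH₄Cl is a pure solid — omitted from K.)
At equilibrium, K = [NH₃]·[HCl] = 0.0168.
(0.0276)·([HCl]) = 0.0168
[HCl] = 0.609 M

[HCl] = 0.609 M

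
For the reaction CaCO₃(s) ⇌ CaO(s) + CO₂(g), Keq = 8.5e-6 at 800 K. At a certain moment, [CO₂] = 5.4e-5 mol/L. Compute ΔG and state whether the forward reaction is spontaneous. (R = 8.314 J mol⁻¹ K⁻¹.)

(CaCO₃, CaO are pure solids — omitted from Q.)
Q = [CO₂] = 5.40e-5
ΔG = RT ln(Q/Keq) = (8.314 J mol⁻¹ K⁻¹)(800 K) × ln(5.40e-5/8.5e-6)
   = (6.651 kJ/mol)(1.849) = 12.3 kJ/mol
ΔG > 0, so the forward reaction is non-spontaneous (proceeds in reverse).

ΔG = 12.3 kJ/mol; the forward reaction is non-spontaneous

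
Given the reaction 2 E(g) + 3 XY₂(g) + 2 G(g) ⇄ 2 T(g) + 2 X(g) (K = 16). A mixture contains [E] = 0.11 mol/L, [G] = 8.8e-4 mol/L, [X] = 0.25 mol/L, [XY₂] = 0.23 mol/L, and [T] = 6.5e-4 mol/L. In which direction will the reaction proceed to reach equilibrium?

reverse (toward reactants)

Q = [T]²·[X]² / ([E]²·[XY₂]³·[G]²) = (6.5e-4)²·(0.25)² / ((0.11)²·(0.23)³·(8.8e-4)²) = 230
Q = 230 > K = 16, so the reverse reaction proceeds.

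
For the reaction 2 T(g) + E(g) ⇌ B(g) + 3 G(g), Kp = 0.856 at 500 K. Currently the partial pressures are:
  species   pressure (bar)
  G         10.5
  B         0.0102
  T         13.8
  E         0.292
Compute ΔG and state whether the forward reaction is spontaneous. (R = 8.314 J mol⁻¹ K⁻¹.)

Qp = P(B)·P(G)³ / (P(T)²·P(E)) = (0.0102)·(10.5)³ / ((13.8)²·(0.292)) = 0.212
ΔG = RT ln(Qp/Kp) = (8.314 J mol⁻¹ K⁻¹)(500 K) × ln(0.212/0.856)
   = (4.157 kJ/mol)(-1.396) = -5.80 kJ/mol
ΔG < 0, so the forward reaction is spontaneous (proceeds forward).

ΔG = -5.80 kJ/mol; the forward reaction is spontaneous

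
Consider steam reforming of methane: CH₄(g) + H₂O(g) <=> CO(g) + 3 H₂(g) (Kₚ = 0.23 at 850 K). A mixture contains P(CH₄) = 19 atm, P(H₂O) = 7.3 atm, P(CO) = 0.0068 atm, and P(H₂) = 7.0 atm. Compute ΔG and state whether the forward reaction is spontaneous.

Qₚ = P(CO)·P(H₂)³ / (P(CH₄)·P(H₂O)) = (0.0068)·(7.0)³ / ((19)·(7.3)) = 0.0168
ΔG = RT ln(Qₚ/Kₚ) = (8.314 J mol⁻¹ K⁻¹)(850 K) × ln(0.0168/0.23)
   = (7.067 kJ/mol)(-2.617) = -18.5 kJ/mol
ΔG < 0, so the forward reaction is spontaneous (proceeds forward).

ΔG = -18.5 kJ/mol; the forward reaction is spontaneous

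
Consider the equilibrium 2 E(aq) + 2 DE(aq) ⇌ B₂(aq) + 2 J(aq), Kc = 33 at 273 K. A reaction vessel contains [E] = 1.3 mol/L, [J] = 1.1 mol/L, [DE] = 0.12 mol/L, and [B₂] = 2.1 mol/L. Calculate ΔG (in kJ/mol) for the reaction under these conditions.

Qc = [B₂]·[J]² / ([E]²·[DE]²) = (2.1)·(1.1)² / ((1.3)²·(0.12)²) = 104
ΔG = RT ln(Qc/Kc) = (8.314 J mol⁻¹ K⁻¹)(273 K) × ln(104/33)
   = (2.270 kJ/mol)(1.148) = 2.61 kJ/mol
ΔG > 0, so the forward reaction is non-spontaneous (proceeds in reverse).

ΔG = 2.61 kJ/mol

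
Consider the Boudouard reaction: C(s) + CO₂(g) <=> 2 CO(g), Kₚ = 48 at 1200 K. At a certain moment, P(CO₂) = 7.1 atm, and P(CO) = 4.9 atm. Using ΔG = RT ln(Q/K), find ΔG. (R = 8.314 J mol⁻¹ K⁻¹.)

ΔG = -26.5 kJ/mol

(C is a pure solid — omitted from Qₚ.)
Qₚ = P(CO)² / P(CO₂) = (4.9)² / (7.1) = 3.38
ΔG = RT ln(Qₚ/Kₚ) = (8.314 J mol⁻¹ K⁻¹)(1200 K) × ln(3.38/48)
   = (9.977 kJ/mol)(-2.653) = -26.5 kJ/mol
ΔG < 0, so the forward reaction is spontaneous (proceeds forward).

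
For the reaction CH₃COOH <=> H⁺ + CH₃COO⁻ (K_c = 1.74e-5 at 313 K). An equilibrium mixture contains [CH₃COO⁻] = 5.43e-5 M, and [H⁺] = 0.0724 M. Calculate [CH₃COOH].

At equilibrium, K_c = [H⁺]·[CH₃COO⁻] / [CH₃COOH] = 1.74e-5.
(0.0724)·(5.43e-5) / ([CH₃COOH]) = 1.74e-5
[CH₃COOH] = 0.226 M

[CH₃COOH] = 0.226 M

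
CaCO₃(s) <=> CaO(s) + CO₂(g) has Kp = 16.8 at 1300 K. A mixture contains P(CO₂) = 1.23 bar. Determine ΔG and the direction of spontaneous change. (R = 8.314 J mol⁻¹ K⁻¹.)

ΔG = -28.3 kJ/mol; the forward reaction is spontaneous

(CaCO₃, CaO are pure solids — omitted from Qp.)
Qp = P(CO₂) = 1.23
ΔG = RT ln(Qp/Kp) = (8.314 J mol⁻¹ K⁻¹)(1300 K) × ln(1.23/16.8)
   = (10.81 kJ/mol)(-2.614) = -28.3 kJ/mol
ΔG < 0, so the forward reaction is spontaneous (proceeds forward).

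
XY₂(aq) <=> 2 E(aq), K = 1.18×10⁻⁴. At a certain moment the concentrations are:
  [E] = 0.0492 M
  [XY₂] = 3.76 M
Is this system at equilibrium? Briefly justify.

Q = [E]² / [XY₂] = (0.0492)² / (3.76) = 6.44×10⁻⁴
Q = 6.44×10⁻⁴ > K = 1.18×10⁻⁴: net reverse reaction.

no; Q > K, reaction proceeds in reverse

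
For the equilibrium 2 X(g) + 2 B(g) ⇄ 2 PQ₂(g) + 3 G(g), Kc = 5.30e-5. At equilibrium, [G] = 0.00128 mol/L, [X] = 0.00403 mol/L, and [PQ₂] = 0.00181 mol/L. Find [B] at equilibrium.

[B] = 0.00283 mol/L

At equilibrium, Kc = [PQ₂]²·[G]³ / ([X]²·[B]²) = 5.30e-5.
(0.00181)²·(0.00128)³ / ((0.00403)²·([B])²) = 5.30e-5
[B]² = 7.98e-6 ⇒ [B] = 0.00283 mol/L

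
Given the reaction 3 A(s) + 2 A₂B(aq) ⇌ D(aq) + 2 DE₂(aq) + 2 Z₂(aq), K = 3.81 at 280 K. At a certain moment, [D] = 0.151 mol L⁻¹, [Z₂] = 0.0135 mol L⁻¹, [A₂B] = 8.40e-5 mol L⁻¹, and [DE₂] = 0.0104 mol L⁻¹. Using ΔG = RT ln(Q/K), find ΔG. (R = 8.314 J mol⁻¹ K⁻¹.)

ΔG = -5.12 kJ/mol

(A is a pure solid — omitted from Q.)
Q = [D]·[DE₂]²·[Z₂]² / [A₂B]² = (0.151)·(0.0104)²·(0.0135)² / (8.40e-5)² = 0.422
ΔG = RT ln(Q/K) = (8.314 J mol⁻¹ K⁻¹)(280 K) × ln(0.422/3.81)
   = (2.328 kJ/mol)(-2.200) = -5.12 kJ/mol
ΔG < 0, so the forward reaction is spontaneous (proceeds forward).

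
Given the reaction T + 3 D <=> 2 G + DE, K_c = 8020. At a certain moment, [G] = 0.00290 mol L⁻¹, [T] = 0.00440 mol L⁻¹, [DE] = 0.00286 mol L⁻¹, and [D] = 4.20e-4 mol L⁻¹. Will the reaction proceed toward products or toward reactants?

Q_c = [G]²·[DE] / ([T]·[D]³) = (0.00290)²·(0.00286) / ((0.00440)·(4.20e-4)³) = 73800
Q_c = 73800 > K_c = 8020, so the reverse reaction proceeds.

to the left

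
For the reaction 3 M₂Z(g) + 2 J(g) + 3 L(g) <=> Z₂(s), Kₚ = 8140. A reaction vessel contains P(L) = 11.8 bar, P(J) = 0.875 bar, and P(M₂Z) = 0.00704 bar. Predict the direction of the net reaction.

to the right

(Z₂ is a pure solid — omitted from Qₚ.)
Qₚ = 1 / (P(M₂Z)³·P(J)²·P(L)³) = 1 / ((0.00704)³·(0.875)²·(11.8)³) = 2280
Qₚ = 2280 < Kₚ = 8140, so the forward reaction proceeds.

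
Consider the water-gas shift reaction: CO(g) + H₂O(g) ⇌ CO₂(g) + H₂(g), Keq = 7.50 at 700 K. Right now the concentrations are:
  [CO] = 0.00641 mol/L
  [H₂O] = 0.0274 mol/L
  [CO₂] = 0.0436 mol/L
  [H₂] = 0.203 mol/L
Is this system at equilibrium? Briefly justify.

no; Q > K, reaction proceeds in reverse

Q = [CO₂]·[H₂] / ([CO]·[H₂O]) = (0.0436)·(0.203) / ((0.00641)·(0.0274)) = 50.4
Q = 50.4 > Keq = 7.50: net reverse reaction.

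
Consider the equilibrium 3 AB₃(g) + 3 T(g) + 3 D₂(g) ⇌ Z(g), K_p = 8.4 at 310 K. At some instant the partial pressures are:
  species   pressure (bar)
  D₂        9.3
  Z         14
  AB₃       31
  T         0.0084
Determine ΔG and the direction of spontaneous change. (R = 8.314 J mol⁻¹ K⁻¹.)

Q_p = P(Z) / (P(AB₃)³·P(T)³·P(D₂)³) = (14) / ((31)³·(0.0084)³·(9.3)³) = 0.986
ΔG = RT ln(Q_p/K_p) = (8.314 J mol⁻¹ K⁻¹)(310 K) × ln(0.986/8.4)
   = (2.577 kJ/mol)(-2.142) = -5.52 kJ/mol
ΔG < 0, so the forward reaction is spontaneous (proceeds forward).

ΔG = -5.52 kJ/mol; the forward reaction is spontaneous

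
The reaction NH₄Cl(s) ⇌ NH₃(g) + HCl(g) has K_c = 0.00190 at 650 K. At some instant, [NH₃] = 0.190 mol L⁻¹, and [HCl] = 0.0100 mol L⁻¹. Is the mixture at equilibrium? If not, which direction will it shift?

yes, at equilibrium

(NH₄Cl is a pure solid — omitted from Q_c.)
Q_c = [NH₃]·[HCl] = (0.190)·(0.0100) = 0.00190
Q_c = 0.00190 = K_c; the system is at equilibrium.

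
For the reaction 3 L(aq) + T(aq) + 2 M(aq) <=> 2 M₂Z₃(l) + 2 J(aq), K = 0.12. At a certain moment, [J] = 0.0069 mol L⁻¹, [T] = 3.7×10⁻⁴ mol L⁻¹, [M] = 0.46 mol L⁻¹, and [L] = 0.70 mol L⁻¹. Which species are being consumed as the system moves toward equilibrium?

(M₂Z₃ is a pure liquid — omitted from Q.)
Q = [J]² / ([L]³·[T]·[M]²) = (0.0069)² / ((0.70)³·(3.7×10⁻⁴)·(0.46)²) = 1.8
Q = 1.8 > K = 0.12: net reverse reaction.

M₂Z₃, J (products)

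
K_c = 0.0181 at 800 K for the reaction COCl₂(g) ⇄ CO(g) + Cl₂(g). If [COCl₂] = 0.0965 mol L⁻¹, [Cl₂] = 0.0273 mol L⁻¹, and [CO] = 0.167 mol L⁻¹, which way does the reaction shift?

Q_c = [CO]·[Cl₂] / [COCl₂] = (0.167)·(0.0273) / (0.0965) = 0.0472
Q_c = 0.0472 > K_c = 0.0181, so the reverse reaction proceeds.

in the reverse direction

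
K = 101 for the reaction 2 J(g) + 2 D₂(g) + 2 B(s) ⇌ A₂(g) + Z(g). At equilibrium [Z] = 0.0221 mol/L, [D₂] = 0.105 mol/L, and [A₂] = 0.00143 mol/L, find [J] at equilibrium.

[J] = 0.00533 mol/L

(B is a pure solid — omitted from K.)
At equilibrium, K = [A₂]·[Z] / ([J]²·[D₂]²) = 101.
(0.00143)·(0.0221) / (([J])²·(0.105)²) = 101
[J]² = 2.84×10⁻⁵ ⇒ [J] = 0.00533 mol/L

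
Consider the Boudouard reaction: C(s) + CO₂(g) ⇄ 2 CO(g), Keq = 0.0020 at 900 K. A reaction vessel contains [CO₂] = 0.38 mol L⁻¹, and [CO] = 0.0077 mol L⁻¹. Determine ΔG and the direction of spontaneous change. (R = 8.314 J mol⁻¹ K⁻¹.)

ΔG = -19.1 kJ/mol; the forward reaction is spontaneous

(C is a pure solid — omitted from Q.)
Q = [CO]² / [CO₂] = (0.0077)² / (0.38) = 1.56×10⁻⁴
ΔG = RT ln(Q/Keq) = (8.314 J mol⁻¹ K⁻¹)(900 K) × ln(1.56×10⁻⁴/0.0020)
   = (7.483 kJ/mol)(-2.551) = -19.1 kJ/mol
ΔG < 0, so the forward reaction is spontaneous (proceeds forward).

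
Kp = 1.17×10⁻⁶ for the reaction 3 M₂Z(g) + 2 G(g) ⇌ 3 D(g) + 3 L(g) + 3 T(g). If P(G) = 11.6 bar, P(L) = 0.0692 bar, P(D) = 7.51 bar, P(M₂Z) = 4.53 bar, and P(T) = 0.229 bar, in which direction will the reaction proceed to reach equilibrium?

in the forward direction

Qp = P(D)³·P(L)³·P(T)³ / (P(M₂Z)³·P(G)²) = (7.51)³·(0.0692)³·(0.229)³ / ((4.53)³·(11.6)²) = 1.35×10⁻⁷
Qp = 1.35×10⁻⁷ < Kp = 1.17×10⁻⁶, so the forward reaction proceeds.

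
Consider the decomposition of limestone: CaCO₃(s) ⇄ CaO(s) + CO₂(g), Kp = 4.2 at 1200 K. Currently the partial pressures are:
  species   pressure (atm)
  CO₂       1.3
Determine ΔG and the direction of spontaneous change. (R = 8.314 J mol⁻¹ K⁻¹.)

(CaCO₃, CaO are pure solids — omitted from Qp.)
Qp = P(CO₂) = 1.30
ΔG = RT ln(Qp/Kp) = (8.314 J mol⁻¹ K⁻¹)(1200 K) × ln(1.30/4.2)
   = (9.977 kJ/mol)(-1.173) = -11.7 kJ/mol
ΔG < 0, so the forward reaction is spontaneous (proceeds forward).

ΔG = -11.7 kJ/mol; the forward reaction is spontaneous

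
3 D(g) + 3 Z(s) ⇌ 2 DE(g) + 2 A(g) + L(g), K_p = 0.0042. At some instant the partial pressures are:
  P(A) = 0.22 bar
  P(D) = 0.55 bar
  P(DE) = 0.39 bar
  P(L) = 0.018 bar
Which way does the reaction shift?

toward products

(Z is a pure solid — omitted from Q_p.)
Q_p = P(DE)²·P(A)²·P(L) / P(D)³ = (0.39)²·(0.22)²·(0.018) / (0.55)³ = 8.0×10⁻⁴
Q_p = 8.0×10⁻⁴ < K_p = 0.0042, so the forward reaction proceeds.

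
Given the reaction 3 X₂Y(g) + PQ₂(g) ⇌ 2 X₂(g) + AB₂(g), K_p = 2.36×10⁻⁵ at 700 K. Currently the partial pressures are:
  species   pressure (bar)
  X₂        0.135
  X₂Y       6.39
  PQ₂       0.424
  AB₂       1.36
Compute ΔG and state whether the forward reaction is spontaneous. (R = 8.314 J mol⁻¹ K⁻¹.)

Q_p = P(X₂)²·P(AB₂) / (P(X₂Y)³·P(PQ₂)) = (0.135)²·(1.36) / ((6.39)³·(0.424)) = 2.24×10⁻⁴
ΔG = RT ln(Q_p/K_p) = (8.314 J mol⁻¹ K⁻¹)(700 K) × ln(2.24×10⁻⁴/2.36×10⁻⁵)
   = (5.820 kJ/mol)(2.250) = 13.1 kJ/mol
ΔG > 0, so the forward reaction is non-spontaneous (proceeds in reverse).

ΔG = 13.1 kJ/mol; the forward reaction is non-spontaneous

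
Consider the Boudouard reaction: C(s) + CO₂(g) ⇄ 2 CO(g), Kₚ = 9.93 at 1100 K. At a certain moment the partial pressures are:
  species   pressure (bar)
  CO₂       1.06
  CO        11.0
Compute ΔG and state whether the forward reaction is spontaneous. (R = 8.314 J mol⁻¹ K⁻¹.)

ΔG = 22.3 kJ/mol; the forward reaction is non-spontaneous

(C is a pure solid — omitted from Qₚ.)
Qₚ = P(CO)² / P(CO₂) = (11.0)² / (1.06) = 114
ΔG = RT ln(Qₚ/Kₚ) = (8.314 J mol⁻¹ K⁻¹)(1100 K) × ln(114/9.93)
   = (9.145 kJ/mol)(2.441) = 22.3 kJ/mol
ΔG > 0, so the forward reaction is non-spontaneous (proceeds in reverse).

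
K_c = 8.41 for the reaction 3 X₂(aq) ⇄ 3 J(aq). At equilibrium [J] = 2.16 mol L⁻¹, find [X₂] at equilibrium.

[X₂] = 1.06 mol L⁻¹

At equilibrium, K_c = [J]³ / [X₂]³ = 8.41.
(2.16)³ / ([X₂])³ = 8.41
[X₂]³ = 1.20 ⇒ [X₂] = 1.06 mol L⁻¹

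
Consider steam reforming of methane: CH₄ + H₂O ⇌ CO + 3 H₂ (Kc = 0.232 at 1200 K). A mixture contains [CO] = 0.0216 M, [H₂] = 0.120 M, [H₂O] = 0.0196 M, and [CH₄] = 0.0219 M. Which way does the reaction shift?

Qc = [CO]·[H₂]³ / ([CH₄]·[H₂O]) = (0.0216)·(0.120)³ / ((0.0219)·(0.0196)) = 0.0870
Qc = 0.0870 < Kc = 0.232, so the forward reaction proceeds.

toward products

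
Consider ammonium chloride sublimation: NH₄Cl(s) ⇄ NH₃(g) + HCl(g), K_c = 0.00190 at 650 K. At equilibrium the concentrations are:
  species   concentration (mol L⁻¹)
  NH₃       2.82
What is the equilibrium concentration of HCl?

[HCl] = 6.74×10⁻⁴ mol L⁻¹

(NH₄Cl is a pure solid — omitted from K_c.)
At equilibrium, K_c = [NH₃]·[HCl] = 0.00190.
(2.82)·([HCl]) = 0.00190
[HCl] = 6.74×10⁻⁴ mol L⁻¹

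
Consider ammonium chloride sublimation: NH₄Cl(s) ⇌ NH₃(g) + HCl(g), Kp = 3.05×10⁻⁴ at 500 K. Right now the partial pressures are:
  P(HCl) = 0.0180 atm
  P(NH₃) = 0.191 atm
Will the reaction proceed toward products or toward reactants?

(NH₄Cl is a pure solid — omitted from Qp.)
Qp = P(NH₃)·P(HCl) = (0.191)·(0.0180) = 0.00344
Qp = 0.00344 > Kp = 3.05×10⁻⁴, so the reverse reaction proceeds.

reverse (toward reactants)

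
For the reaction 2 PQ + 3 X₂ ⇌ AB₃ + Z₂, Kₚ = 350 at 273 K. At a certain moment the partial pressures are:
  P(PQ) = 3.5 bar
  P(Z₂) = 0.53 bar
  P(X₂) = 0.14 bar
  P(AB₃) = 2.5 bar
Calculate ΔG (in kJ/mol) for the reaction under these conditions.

ΔG = -4.96 kJ/mol

Qₚ = P(AB₃)·P(Z₂) / (P(PQ)²·P(X₂)³) = (2.5)·(0.53) / ((3.5)²·(0.14)³) = 39.4
ΔG = RT ln(Qₚ/Kₚ) = (8.314 J mol⁻¹ K⁻¹)(273 K) × ln(39.4/350)
   = (2.270 kJ/mol)(-2.184) = -4.96 kJ/mol
ΔG < 0, so the forward reaction is spontaneous (proceeds forward).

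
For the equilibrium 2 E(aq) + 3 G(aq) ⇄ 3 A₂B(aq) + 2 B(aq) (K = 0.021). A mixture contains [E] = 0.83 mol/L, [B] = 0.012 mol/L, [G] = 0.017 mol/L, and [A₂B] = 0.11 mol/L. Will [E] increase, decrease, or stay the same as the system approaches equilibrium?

increase

Q = [A₂B]³·[B]² / ([E]²·[G]³) = (0.11)³·(0.012)² / ((0.83)²·(0.017)³) = 0.057
Q = 0.057 > K = 0.021: net reverse reaction.
E is a reactant, so it increases.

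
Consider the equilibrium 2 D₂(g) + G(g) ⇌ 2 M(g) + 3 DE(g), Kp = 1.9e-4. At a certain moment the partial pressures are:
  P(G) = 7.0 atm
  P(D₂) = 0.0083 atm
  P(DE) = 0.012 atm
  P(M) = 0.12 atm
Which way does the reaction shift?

Qp = P(M)²·P(DE)³ / (P(D₂)²·P(G)) = (0.12)²·(0.012)³ / ((0.0083)²·(7.0)) = 5.2e-5
Qp = 5.2e-5 < Kp = 1.9e-4, so the forward reaction proceeds.

in the forward direction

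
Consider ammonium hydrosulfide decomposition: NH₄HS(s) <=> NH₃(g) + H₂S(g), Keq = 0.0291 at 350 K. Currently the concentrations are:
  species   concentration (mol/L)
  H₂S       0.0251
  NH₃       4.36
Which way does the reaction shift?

in the reverse direction

(NH₄HS is a pure solid — omitted from Q.)
Q = [NH₃]·[H₂S] = (4.36)·(0.0251) = 0.109
Q = 0.109 > Keq = 0.0291, so the reverse reaction proceeds.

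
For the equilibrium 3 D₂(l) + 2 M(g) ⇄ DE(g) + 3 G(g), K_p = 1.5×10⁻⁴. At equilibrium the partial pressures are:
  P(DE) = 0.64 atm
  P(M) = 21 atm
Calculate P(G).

P(G) = 0.47 atm

(D₂ is a pure liquid — omitted from K_p.)
At equilibrium, K_p = P(DE)·P(G)³ / P(M)² = 1.5×10⁻⁴.
(0.64)·(P(G))³ / (21)² = 1.5×10⁻⁴
P(G)³ = 0.103 ⇒ P(G) = 0.47 atm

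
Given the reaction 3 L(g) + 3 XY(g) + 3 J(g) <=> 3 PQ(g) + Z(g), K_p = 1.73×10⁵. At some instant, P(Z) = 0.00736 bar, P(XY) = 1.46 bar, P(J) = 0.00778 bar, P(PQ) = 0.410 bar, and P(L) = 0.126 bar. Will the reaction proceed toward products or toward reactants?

Q_p = P(PQ)³·P(Z) / (P(L)³·P(XY)³·P(J)³) = (0.410)³·(0.00736) / ((0.126)³·(1.46)³·(0.00778)³) = 1.73×10⁵
Q_p = 1.73×10⁵ = K_p, so the system is already at equilibrium.

neither direction; the system is at equilibrium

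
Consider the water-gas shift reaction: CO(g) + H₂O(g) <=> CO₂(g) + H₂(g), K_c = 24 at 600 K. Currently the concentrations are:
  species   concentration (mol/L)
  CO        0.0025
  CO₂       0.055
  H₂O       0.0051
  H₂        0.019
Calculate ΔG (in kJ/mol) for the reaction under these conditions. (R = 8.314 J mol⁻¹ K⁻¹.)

ΔG = 6.13 kJ/mol

Q_c = [CO₂]·[H₂] / ([CO]·[H₂O]) = (0.055)·(0.019) / ((0.0025)·(0.0051)) = 82.0
ΔG = RT ln(Q_c/K_c) = (8.314 J mol⁻¹ K⁻¹)(600 K) × ln(82.0/24)
   = (4.988 kJ/mol)(1.229) = 6.13 kJ/mol
ΔG > 0, so the forward reaction is non-spontaneous (proceeds in reverse).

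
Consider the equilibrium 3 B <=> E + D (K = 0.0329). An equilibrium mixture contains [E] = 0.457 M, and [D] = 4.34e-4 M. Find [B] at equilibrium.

[B] = 0.182 M

At equilibrium, K = [E]·[D] / [B]³ = 0.0329.
(0.457)·(4.34e-4) / ([B])³ = 0.0329
[B]³ = 0.00603 ⇒ [B] = 0.182 M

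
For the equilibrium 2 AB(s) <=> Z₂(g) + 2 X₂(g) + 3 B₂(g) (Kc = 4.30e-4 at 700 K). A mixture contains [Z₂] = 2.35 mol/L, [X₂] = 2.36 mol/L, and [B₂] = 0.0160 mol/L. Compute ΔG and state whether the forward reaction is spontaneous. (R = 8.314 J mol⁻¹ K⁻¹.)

ΔG = -12.1 kJ/mol; the forward reaction is spontaneous

(AB is a pure solid — omitted from Qc.)
Qc = [Z₂]·[X₂]²·[B₂]³ = (2.35)·(2.36)²·(0.0160)³ = 5.36e-5
ΔG = RT ln(Qc/Kc) = (8.314 J mol⁻¹ K⁻¹)(700 K) × ln(5.36e-5/4.30e-4)
   = (5.820 kJ/mol)(-2.082) = -12.1 kJ/mol
ΔG < 0, so the forward reaction is spontaneous (proceeds forward).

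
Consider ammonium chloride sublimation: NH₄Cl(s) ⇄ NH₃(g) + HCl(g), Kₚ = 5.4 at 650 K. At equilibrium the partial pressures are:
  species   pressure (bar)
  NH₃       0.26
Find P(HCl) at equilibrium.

P(HCl) = 21 bar

(NH₄Cl is a pure solid — omitted from Kₚ.)
At equilibrium, Kₚ = P(NH₃)·P(HCl) = 5.4.
(0.26)·(P(HCl)) = 5.4
P(HCl) = 20.8 = 21 bar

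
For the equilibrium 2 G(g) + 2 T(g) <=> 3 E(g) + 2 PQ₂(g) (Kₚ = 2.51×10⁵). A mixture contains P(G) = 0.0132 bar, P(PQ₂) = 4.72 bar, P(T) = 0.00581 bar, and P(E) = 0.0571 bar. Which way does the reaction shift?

Qₚ = P(E)³·P(PQ₂)² / (P(G)²·P(T)²) = (0.0571)³·(4.72)² / ((0.0132)²·(0.00581)²) = 7.05×10⁵
Qₚ = 7.05×10⁵ > Kₚ = 2.51×10⁵, so the reverse reaction proceeds.

to the left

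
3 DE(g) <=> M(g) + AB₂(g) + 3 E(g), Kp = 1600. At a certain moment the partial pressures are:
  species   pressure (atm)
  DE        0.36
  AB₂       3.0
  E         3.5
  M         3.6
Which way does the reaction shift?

to the left

Qp = P(M)·P(AB₂)·P(E)³ / P(DE)³ = (3.6)·(3.0)·(3.5)³ / (0.36)³ = 9900
Qp = 9900 > Kp = 1600, so the reverse reaction proceeds.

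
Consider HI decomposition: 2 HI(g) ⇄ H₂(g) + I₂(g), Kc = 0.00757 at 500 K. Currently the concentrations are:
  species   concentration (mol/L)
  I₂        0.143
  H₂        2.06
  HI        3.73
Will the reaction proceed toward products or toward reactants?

toward reactants

Qc = [H₂]·[I₂] / [HI]² = (2.06)·(0.143) / (3.73)² = 0.0212
Qc = 0.0212 > Kc = 0.00757, so the reverse reaction proceeds.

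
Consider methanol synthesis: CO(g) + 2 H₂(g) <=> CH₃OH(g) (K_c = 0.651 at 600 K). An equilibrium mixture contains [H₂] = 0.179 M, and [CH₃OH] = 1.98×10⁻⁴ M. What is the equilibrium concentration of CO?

[CO] = 0.00949 M

At equilibrium, K_c = [CH₃OH] / ([CO]·[H₂]²) = 0.651.
(1.98×10⁻⁴) / (([CO])·(0.179)²) = 0.651
[CO] = 0.00949 M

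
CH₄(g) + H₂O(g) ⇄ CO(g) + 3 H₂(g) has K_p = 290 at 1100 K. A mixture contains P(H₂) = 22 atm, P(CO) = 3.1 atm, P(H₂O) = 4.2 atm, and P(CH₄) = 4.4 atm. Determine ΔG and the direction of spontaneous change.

ΔG = 16.6 kJ/mol; the forward reaction is non-spontaneous

Q_p = P(CO)·P(H₂)³ / (P(CH₄)·P(H₂O)) = (3.1)·(22)³ / ((4.4)·(4.2)) = 1790
ΔG = RT ln(Q_p/K_p) = (8.314 J mol⁻¹ K⁻¹)(1100 K) × ln(1790/290)
   = (9.145 kJ/mol)(1.820) = 16.6 kJ/mol
ΔG > 0, so the forward reaction is non-spontaneous (proceeds in reverse).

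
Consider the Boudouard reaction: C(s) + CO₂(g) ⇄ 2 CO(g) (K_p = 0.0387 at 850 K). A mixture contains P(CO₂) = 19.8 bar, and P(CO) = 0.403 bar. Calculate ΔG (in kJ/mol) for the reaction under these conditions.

ΔG = -11.0 kJ/mol

(C is a pure solid — omitted from Q_p.)
Q_p = P(CO)² / P(CO₂) = (0.403)² / (19.8) = 0.00820
ΔG = RT ln(Q_p/K_p) = (8.314 J mol⁻¹ K⁻¹)(850 K) × ln(0.00820/0.0387)
   = (7.067 kJ/mol)(-1.552) = -11.0 kJ/mol
ΔG < 0, so the forward reaction is spontaneous (proceeds forward).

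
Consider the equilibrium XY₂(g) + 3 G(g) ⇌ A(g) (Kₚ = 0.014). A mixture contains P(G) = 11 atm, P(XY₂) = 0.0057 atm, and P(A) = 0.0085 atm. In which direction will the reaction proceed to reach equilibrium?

Qₚ = P(A) / (P(XY₂)·P(G)³) = (0.0085) / ((0.0057)·(11)³) = 0.0011
Qₚ = 0.0011 < Kₚ = 0.014, so the forward reaction proceeds.

to the right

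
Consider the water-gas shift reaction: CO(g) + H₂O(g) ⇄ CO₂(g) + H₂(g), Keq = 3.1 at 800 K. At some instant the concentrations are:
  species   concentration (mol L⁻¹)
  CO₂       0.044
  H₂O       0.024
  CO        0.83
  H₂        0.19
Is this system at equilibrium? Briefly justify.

Q = [CO₂]·[H₂] / ([CO]·[H₂O]) = (0.044)·(0.19) / ((0.83)·(0.024)) = 0.42
Q = 0.42 < Keq = 3.1: net forward reaction.

no; Q < K, reaction proceeds forward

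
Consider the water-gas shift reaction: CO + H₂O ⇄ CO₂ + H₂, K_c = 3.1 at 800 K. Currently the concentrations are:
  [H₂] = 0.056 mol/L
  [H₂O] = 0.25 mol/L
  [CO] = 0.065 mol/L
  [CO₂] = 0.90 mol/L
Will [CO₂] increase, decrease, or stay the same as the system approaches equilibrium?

Q_c = [CO₂]·[H₂] / ([CO]·[H₂O]) = (0.90)·(0.056) / ((0.065)·(0.25)) = 3.1
Q_c = 3.1 = K_c; the system is at equilibrium.

stay the same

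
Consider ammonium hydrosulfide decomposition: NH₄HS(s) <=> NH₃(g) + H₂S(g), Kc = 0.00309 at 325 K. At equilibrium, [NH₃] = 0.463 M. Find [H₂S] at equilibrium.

[H₂S] = 0.00667 M

(NH₄HS is a pure solid — omitted from Kc.)
At equilibrium, Kc = [NH₃]·[H₂S] = 0.00309.
(0.463)·([H₂S]) = 0.00309
[H₂S] = 0.00667 M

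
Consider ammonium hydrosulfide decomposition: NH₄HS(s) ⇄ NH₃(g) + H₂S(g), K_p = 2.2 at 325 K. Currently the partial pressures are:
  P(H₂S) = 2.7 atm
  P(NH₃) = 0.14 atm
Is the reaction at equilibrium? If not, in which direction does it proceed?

in the forward direction

(NH₄HS is a pure solid — omitted from Q_p.)
Q_p = P(NH₃)·P(H₂S) = (0.14)·(2.7) = 0.38
Q_p = 0.38 < K_p = 2.2, so the forward reaction proceeds.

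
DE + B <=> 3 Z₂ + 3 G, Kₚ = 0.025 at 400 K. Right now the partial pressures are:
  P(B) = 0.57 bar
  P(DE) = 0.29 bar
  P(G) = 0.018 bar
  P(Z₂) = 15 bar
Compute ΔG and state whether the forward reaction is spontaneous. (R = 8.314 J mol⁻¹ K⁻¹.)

ΔG = 5.19 kJ/mol; the forward reaction is non-spontaneous

Qₚ = P(Z₂)³·P(G)³ / (P(DE)·P(B)) = (15)³·(0.018)³ / ((0.29)·(0.57)) = 0.119
ΔG = RT ln(Qₚ/Kₚ) = (8.314 J mol⁻¹ K⁻¹)(400 K) × ln(0.119/0.025)
   = (3.326 kJ/mol)(1.560) = 5.19 kJ/mol
ΔG > 0, so the forward reaction is non-spontaneous (proceeds in reverse).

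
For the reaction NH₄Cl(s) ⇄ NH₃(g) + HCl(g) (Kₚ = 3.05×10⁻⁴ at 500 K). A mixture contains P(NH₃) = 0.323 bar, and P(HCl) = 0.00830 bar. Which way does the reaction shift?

(NH₄Cl is a pure solid — omitted from Qₚ.)
Qₚ = P(NH₃)·P(HCl) = (0.323)·(0.00830) = 0.00268
Qₚ = 0.00268 > Kₚ = 3.05×10⁻⁴, so the reverse reaction proceeds.

to the left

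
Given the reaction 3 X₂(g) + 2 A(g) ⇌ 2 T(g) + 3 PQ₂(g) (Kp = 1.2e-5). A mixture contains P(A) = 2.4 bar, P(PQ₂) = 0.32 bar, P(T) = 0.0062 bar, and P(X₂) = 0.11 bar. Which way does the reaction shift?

Qp = P(T)²·P(PQ₂)³ / (P(X₂)³·P(A)²) = (0.0062)²·(0.32)³ / ((0.11)³·(2.4)²) = 1.6e-4
Qp = 1.6e-4 > Kp = 1.2e-5, so the reverse reaction proceeds.

reverse (toward reactants)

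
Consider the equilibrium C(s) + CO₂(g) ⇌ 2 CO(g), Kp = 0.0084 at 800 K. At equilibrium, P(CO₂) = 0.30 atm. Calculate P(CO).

P(CO) = 0.050 atm

(C is a pure solid — omitted from Kp.)
At equilibrium, Kp = P(CO)² / P(CO₂) = 0.0084.
(P(CO))² / (0.30) = 0.0084
P(CO)² = 0.00252 ⇒ P(CO) = 0.050 atm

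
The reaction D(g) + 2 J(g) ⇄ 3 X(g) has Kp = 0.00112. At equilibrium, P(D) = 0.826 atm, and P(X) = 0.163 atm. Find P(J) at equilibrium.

At equilibrium, Kp = P(X)³ / (P(D)·P(J)²) = 0.00112.
(0.163)³ / ((0.826)·(P(J))²) = 0.00112
P(J)² = 4.68 ⇒ P(J) = 2.16 atm

P(J) = 2.16 atm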